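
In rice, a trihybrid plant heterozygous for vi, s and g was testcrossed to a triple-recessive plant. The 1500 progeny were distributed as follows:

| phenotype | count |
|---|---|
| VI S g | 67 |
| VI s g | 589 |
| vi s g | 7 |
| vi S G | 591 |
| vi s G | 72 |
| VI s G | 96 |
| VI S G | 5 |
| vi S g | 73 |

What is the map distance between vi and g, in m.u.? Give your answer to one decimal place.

The two most frequent reciprocal classes, VI s g and vi S G, are the parental types, so the F1 was VI s g / vi S G.
The two rarest classes, vi s g and VI S G, are the double crossovers. Comparing them with the parentals, only the vi allele has switched, so vi is the middle locus and the order is g – vi – s.
Crossovers in the g–vi interval produce the single-crossover classes VI s G and vi S g (96 + 73 = 169) plus the double crossovers (12).
RF(g–vi) = (169 + 12) / 1500 = 181/1500 = 0.1207 → 12.1 m.u.

12.1 m.u.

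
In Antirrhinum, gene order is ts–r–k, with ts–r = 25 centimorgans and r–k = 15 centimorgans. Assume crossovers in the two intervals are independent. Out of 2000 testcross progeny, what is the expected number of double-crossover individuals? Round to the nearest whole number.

Map distances give recombination frequencies of 0.250 and 0.150 for the two intervals.
With no interference, expected double-crossover frequency = 0.250 × 0.150 = 0.03750.
Expected number = 0.03750 × 2000 = 75.00 ≈ 75.

75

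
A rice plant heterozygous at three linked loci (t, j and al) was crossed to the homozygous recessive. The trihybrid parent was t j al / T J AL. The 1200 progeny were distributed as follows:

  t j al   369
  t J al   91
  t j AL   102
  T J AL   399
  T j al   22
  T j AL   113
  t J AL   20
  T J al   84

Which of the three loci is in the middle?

t

The two rarest classes, T j al and t J AL, are the double crossovers. Comparing them with the parentals, only the t allele has switched, so t is the middle locus and the order is al – t – j.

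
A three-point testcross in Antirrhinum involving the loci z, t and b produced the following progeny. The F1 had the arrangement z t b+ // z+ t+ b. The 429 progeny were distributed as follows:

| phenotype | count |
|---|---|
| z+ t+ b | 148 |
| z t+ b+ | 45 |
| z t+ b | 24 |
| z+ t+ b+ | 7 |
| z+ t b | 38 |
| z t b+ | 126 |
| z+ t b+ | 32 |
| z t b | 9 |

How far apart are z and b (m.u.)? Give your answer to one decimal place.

The two rarest classes, z t b and z+ t+ b+, are the double crossovers. Comparing them with the parentals, only the b allele has switched, so b is the middle locus and the order is t – b – z.
Crossovers in the b–z interval produce the single-crossover classes z+ t b+ and z t+ b (32 + 24 = 56) plus the double crossovers (16).
RF(b–z) = (56 + 16) / 429 = 72/429 = 0.1678 → 16.8 m.u.

16.8 m.u.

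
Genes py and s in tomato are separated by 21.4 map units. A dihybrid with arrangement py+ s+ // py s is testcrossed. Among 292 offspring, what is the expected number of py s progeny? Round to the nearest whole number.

A map distance of 21.4 map units corresponds to a recombination frequency of 0.214.
The F1 is py+ s+ / py s, so py s is a parental gamete class with expected frequency (1 − r)/2 = 0.786/2 = 0.3930.
Expected number = 0.3930 × 292 = 114.76 ≈ 115.

115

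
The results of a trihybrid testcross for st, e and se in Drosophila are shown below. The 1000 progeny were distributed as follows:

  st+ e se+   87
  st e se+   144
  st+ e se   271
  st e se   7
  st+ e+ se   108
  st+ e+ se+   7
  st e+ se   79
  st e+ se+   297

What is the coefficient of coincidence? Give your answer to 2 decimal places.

The two most frequent reciprocal classes, st+ e se and st e+ se+, are the parental types, so the F1 was st+ e se / st e+ se+.
The two rarest classes, st e se and st+ e+ se+, are the double crossovers. Comparing them with the parentals, only the st allele has switched, so st is the middle locus and the order is se – st – e.
se–st: (166 + 14)/1000 = 0.1800; st–e: (252 + 14)/1000 = 0.2660.
Expected DCO frequency = 0.1800 × 0.2660 ≈ 0.04788; observed = 14/1000 ≈ 0.01400.
Coefficient of coincidence = 0.01400/0.04788 ≈ 0.29.

0.29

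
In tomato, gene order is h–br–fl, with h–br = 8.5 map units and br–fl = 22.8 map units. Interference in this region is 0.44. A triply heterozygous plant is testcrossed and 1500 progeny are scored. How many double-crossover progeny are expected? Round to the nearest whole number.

16

Map distances give recombination frequencies of 0.085 and 0.228 for the two intervals.
With interference 0.44 (so coincidence = 0.56), expected double-crossover frequency = 0.085 × 0.228 × 0.56 = 0.01085.
Expected number = 0.01085 × 1500 = 16.28 ≈ 16.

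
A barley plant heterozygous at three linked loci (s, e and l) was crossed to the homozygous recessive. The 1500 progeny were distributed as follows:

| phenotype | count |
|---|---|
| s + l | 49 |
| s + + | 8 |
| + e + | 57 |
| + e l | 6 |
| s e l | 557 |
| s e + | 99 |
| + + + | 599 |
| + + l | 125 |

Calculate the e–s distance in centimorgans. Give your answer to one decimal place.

8.0 centimorgans

The two most frequent reciprocal classes, + + + and s e l, are the parental types, so the F1 was + + + / s e l.
The two rarest classes, s + + and + e l, are the double crossovers. Comparing them with the parentals, only the s allele has switched, so s is the middle locus and the order is e – s – l.
Crossovers in the e–s interval produce the single-crossover classes + e + and s + l (57 + 49 = 106) plus the double crossovers (14).
RF(e–s) = (106 + 14) / 1500 = 120/1500 = 0.0800 → 8.0 centimorgans.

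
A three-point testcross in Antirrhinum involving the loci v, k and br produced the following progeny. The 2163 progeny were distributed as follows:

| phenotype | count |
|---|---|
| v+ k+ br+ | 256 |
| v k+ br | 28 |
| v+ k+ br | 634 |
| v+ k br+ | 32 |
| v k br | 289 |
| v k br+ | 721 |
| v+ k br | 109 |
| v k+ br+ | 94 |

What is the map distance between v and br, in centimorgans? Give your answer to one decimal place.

28.0 centimorgans

The two most frequent reciprocal classes, v+ k+ br and v k br+, are the parental types, so the F1 was v+ k+ br / v k br+.
The two rarest classes, v k+ br and v+ k br+, are the double crossovers. Comparing them with the parentals, only the v allele has switched, so v is the middle locus and the order is br – v – k.
Crossovers in the br–v interval produce the single-crossover classes v+ k+ br+ and v k br (256 + 289 = 545) plus the double crossovers (60).
RF(br–v) = (545 + 60) / 2163 = 605/2163 = 0.2797 → 28.0 centimorgans.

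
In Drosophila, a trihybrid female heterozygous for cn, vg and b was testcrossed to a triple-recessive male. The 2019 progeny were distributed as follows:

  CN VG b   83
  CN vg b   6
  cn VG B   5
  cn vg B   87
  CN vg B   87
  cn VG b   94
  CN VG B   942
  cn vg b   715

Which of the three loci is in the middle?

cn

The two most frequent reciprocal classes, CN VG B and cn vg b, are the parental types, so the F1 was CN VG B / cn vg b.
The two rarest classes, cn VG B and CN vg b, are the double crossovers. Comparing them with the parentals, only the cn allele has switched, so cn is the middle locus and the order is vg – cn – b.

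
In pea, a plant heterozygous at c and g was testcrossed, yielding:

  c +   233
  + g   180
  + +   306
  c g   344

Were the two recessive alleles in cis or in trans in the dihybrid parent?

The two most frequent classes are + + (306) and c g (344); these are the parental (non-recombinant) types.
So the F1 carried + + on one chromosome and c g on the other — the recessive alleles are on the same chromosome (cis / coupling).

cis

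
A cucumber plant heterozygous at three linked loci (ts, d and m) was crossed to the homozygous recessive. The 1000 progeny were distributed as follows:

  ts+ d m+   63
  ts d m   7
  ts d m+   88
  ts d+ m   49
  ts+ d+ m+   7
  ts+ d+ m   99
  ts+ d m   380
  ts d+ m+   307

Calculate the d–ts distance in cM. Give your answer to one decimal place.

20.1 cM

The two most frequent reciprocal classes, ts+ d m and ts d+ m+, are the parental types, so the F1 was ts+ d m / ts d+ m+.
The two rarest classes, ts d m and ts+ d+ m+, are the double crossovers. Comparing them with the parentals, only the ts allele has switched, so ts is the middle locus and the order is m – ts – d.
Crossovers in the ts–d interval produce the single-crossover classes ts+ d+ m and ts d m+ (99 + 88 = 187) plus the double crossovers (14).
RF(ts–d) = (187 + 14) / 1000 = 201/1000 = 0.2010 → 20.1 cM.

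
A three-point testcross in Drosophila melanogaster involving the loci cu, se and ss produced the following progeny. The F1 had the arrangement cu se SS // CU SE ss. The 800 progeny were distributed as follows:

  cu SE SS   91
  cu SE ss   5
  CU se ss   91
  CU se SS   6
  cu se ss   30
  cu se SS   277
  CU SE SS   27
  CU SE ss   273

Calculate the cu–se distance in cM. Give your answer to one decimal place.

The two rarest classes, CU se SS and cu SE ss, are the double crossovers. Comparing them with the parentals, only the cu allele has switched, so cu is the middle locus and the order is ss – cu – se.
Crossovers in the cu–se interval produce the single-crossover classes cu SE SS and CU se ss (91 + 91 = 182) plus the double crossovers (11).
RF(cu–se) = (182 + 11) / 800 = 193/800 = 0.2412 → 24.1 cM.

24.1 cM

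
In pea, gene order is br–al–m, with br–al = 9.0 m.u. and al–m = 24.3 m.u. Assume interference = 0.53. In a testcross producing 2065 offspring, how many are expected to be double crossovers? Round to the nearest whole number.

21

Map distances give recombination frequencies of 0.090 and 0.243 for the two intervals.
With interference 0.53 (so coincidence = 0.47), expected double-crossover frequency = 0.090 × 0.243 × 0.47 = 0.01028.
Expected number = 0.01028 × 2065 = 21.23 ≈ 21.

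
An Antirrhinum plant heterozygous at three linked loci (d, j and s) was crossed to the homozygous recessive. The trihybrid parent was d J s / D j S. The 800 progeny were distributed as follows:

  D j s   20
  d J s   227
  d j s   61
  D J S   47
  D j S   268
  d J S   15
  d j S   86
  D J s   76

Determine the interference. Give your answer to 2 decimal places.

0.01

The two rarest classes, d J S and D j s, are the double crossovers. Comparing them with the parentals, only the s allele has switched, so s is the middle locus and the order is d – s – j.
d–s: (162 + 35)/800 = 0.2462; s–j: (108 + 35)/800 = 0.1787.
Expected DCO frequency = 0.2462 × 0.1787 ≈ 0.04400; observed = 35/800 ≈ 0.04375.
Coefficient of coincidence = 0.04375/0.04400 ≈ 0.99; interference = 1 − 0.99 = 0.01.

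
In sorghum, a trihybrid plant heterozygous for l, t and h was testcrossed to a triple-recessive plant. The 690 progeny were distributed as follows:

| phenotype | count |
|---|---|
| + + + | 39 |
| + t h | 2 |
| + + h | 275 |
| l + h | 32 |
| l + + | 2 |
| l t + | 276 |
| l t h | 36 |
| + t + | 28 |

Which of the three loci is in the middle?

t

The two most frequent reciprocal classes, l t + and + + h, are the parental types, so the F1 was l t + / + + h.
The two rarest classes, l + + and + t h, are the double crossovers. Comparing them with the parentals, only the t allele has switched, so t is the middle locus and the order is h – t – l.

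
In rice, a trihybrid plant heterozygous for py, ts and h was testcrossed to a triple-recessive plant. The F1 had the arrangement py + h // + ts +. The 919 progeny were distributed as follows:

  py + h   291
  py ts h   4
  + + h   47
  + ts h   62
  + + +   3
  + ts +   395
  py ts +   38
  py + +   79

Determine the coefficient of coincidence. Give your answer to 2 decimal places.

The two rarest classes, py ts h and + + +, are the double crossovers. Comparing them with the parentals, only the ts allele has switched, so ts is the middle locus and the order is py – ts – h.
py–ts: (85 + 7)/919 = 0.1001; ts–h: (141 + 7)/919 = 0.1610.
Expected DCO frequency = 0.1001 × 0.1610 ≈ 0.01612; observed = 7/919 ≈ 0.00762.
Coefficient of coincidence = 0.00762/0.01612 ≈ 0.47.

0.47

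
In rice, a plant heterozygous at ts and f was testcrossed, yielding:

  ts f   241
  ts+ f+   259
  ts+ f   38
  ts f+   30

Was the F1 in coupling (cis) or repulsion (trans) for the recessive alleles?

The two most frequent classes are ts+ f+ (259) and ts f (241); these are the parental (non-recombinant) types.
So the F1 carried ts+ f+ on one chromosome and ts f on the other — the recessive alleles are on the same chromosome (cis / coupling).

cis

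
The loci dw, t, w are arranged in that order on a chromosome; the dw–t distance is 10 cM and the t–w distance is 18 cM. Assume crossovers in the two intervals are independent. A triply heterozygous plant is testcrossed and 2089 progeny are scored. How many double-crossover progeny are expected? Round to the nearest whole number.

38

Map distances give recombination frequencies of 0.100 and 0.180 for the two intervals.
With no interference, expected double-crossover frequency = 0.100 × 0.180 = 0.01800.
Expected number = 0.01800 × 2089 = 37.60 ≈ 38.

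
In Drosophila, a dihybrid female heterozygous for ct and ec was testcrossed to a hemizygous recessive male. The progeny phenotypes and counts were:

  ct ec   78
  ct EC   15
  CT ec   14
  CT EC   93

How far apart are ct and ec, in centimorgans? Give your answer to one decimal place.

14.5 centimorgans

The two most frequent classes, CT EC (93) and ct ec (78), are the parental types, so the F1 was CT EC / ct ec.
The recombinant classes are CT ec and ct EC: 14 + 15 = 29.
Recombination frequency = 29/200 = 0.1450 ≈ 14.5%, i.e. 14.5 centimorgans.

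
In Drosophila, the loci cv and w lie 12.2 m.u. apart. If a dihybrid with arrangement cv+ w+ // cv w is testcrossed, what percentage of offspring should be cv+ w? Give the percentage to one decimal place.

A map distance of 12.2 m.u. corresponds to a recombination frequency of 0.122.
The F1 is cv+ w+ / cv w, so cv+ w is a recombinant gamete class with expected frequency r/2 = 0.122/2 = 0.0610.
That is 0.0610 = 6.1% of the progeny.

6.1%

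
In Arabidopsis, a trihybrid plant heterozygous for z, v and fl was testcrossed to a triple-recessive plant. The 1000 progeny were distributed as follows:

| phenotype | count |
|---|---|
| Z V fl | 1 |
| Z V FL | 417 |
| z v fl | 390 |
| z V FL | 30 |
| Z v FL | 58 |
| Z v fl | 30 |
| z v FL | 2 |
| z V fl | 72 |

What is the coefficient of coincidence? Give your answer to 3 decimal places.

The two most frequent reciprocal classes, Z V FL and z v fl, are the parental types, so the F1 was Z V FL / z v fl.
The two rarest classes, Z V fl and z v FL, are the double crossovers. Comparing them with the parentals, only the fl allele has switched, so fl is the middle locus and the order is v – fl – z.
v–fl: (130 + 3)/1000 = 0.1330; fl–z: (60 + 3)/1000 = 0.0630.
Expected DCO frequency = 0.1330 × 0.0630 ≈ 0.00838; observed = 3/1000 ≈ 0.00300.
Coefficient of coincidence = 0.00300/0.00838 ≈ 0.358.

0.358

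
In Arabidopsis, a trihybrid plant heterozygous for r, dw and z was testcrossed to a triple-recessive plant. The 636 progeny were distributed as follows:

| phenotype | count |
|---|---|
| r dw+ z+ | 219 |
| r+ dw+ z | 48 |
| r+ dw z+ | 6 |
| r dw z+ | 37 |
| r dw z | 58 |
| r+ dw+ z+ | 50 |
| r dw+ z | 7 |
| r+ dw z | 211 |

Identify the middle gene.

z

The two most frequent reciprocal classes, r dw+ z+ and r+ dw z, are the parental types, so the F1 was r dw+ z+ / r+ dw z.
The two rarest classes, r dw+ z and r+ dw z+, are the double crossovers. Comparing them with the parentals, only the z allele has switched, so z is the middle locus and the order is dw – z – r.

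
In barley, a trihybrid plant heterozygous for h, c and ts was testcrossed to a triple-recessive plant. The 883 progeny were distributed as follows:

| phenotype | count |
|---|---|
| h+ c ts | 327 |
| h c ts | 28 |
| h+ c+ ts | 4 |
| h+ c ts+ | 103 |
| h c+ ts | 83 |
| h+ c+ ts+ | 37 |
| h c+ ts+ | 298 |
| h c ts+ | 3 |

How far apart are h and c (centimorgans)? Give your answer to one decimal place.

The two most frequent reciprocal classes, h+ c ts and h c+ ts+, are the parental types, so the F1 was h+ c ts / h c+ ts+.
The two rarest classes, h+ c+ ts and h c ts+, are the double crossovers. Comparing them with the parentals, only the c allele has switched, so c is the middle locus and the order is ts – c – h.
Crossovers in the c–h interval produce the single-crossover classes h c ts and h+ c+ ts+ (28 + 37 = 65) plus the double crossovers (7).
RF(c–h) = (65 + 7) / 883 = 72/883 = 0.0815 → 8.2 centimorgans.

8.2 centimorgans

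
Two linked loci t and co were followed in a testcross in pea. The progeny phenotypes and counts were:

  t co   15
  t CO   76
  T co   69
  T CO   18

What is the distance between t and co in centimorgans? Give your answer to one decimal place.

The two most frequent classes, T co (69) and t CO (76), are the parental types, so the F1 was T co / t CO.
The recombinant classes are T CO and t co: 18 + 15 = 33.
Recombination frequency = 33/178 = 0.1854 ≈ 18.5%, i.e. 18.5 centimorgans.

18.5 centimorgans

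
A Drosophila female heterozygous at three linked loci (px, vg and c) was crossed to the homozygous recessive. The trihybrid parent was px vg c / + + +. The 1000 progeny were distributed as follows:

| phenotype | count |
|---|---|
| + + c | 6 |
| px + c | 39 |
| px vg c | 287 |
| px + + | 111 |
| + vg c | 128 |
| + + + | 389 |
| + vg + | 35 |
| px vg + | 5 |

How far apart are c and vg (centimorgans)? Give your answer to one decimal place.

8.5 centimorgans

The two rarest classes, px vg + and + + c, are the double crossovers. Comparing them with the parentals, only the c allele has switched, so c is the middle locus and the order is px – c – vg.
Crossovers in the c–vg interval produce the single-crossover classes px + c and + vg + (39 + 35 = 74) plus the double crossovers (11).
RF(c–vg) = (74 + 11) / 1000 = 85/1000 = 0.0850 → 8.5 centimorgans.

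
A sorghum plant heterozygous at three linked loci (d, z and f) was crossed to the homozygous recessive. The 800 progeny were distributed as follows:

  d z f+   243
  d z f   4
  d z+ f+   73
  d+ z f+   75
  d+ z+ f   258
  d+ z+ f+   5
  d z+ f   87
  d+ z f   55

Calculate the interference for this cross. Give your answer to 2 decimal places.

The two most frequent reciprocal classes, d z f+ and d+ z+ f, are the parental types, so the F1 was d z f+ / d+ z+ f.
The two rarest classes, d z f and d+ z+ f+, are the double crossovers. Comparing them with the parentals, only the f allele has switched, so f is the middle locus and the order is d – f – z.
d–f: (162 + 9)/800 = 0.2137; f–z: (128 + 9)/800 = 0.1713.
Expected DCO frequency = 0.2137 × 0.1713 ≈ 0.03661; observed = 9/800 ≈ 0.01125.
Coefficient of coincidence = 0.01125/0.03661 ≈ 0.31; interference = 1 − 0.31 = 0.69.

0.69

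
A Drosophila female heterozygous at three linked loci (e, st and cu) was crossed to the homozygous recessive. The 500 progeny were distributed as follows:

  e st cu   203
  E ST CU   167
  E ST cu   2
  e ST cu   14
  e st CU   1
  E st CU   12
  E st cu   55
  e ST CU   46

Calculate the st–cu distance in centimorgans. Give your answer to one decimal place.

The two most frequent reciprocal classes, E ST CU and e st cu, are the parental types, so the F1 was E ST CU / e st cu.
The two rarest classes, E ST cu and e st CU, are the double crossovers. Comparing them with the parentals, only the cu allele has switched, so cu is the middle locus and the order is e – cu – st.
Crossovers in the cu–st interval produce the single-crossover classes E st CU and e ST cu (12 + 14 = 26) plus the double crossovers (3).
RF(cu–st) = (26 + 3) / 500 = 29/500 = 0.0580 → 5.8 centimorgans.

5.8 centimorgans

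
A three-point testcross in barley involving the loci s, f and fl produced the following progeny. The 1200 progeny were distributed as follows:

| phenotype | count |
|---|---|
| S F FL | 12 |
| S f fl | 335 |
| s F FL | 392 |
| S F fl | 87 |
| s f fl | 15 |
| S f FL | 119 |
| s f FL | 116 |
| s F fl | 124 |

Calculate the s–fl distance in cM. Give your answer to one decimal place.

22.5 cM

The two most frequent reciprocal classes, s F FL and S f fl, are the parental types, so the F1 was s F FL / S f fl.
The two rarest classes, S F FL and s f fl, are the double crossovers. Comparing them with the parentals, only the s allele has switched, so s is the middle locus and the order is fl – s – f.
Crossovers in the fl–s interval produce the single-crossover classes s F fl and S f FL (124 + 119 = 243) plus the double crossovers (27).
RF(fl–s) = (243 + 27) / 1200 = 270/1200 = 0.2250 → 22.5 cM.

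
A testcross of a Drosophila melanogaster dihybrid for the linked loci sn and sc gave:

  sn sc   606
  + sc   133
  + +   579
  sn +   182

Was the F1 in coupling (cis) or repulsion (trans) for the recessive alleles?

The two most frequent classes are + + (579) and sn sc (606); these are the parental (non-recombinant) types.
So the F1 carried + + on one chromosome and sn sc on the other — the recessive alleles are on the same chromosome (cis / coupling).

cis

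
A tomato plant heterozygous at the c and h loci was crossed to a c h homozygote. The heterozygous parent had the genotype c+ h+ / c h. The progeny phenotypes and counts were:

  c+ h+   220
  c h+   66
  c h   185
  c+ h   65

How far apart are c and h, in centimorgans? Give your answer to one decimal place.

24.4 centimorgans

The recombinant classes are c+ h and c h+: 65 + 66 = 131.
Recombination frequency = 131/536 = 0.2444 ≈ 24.4%, i.e. 24.4 centimorgans.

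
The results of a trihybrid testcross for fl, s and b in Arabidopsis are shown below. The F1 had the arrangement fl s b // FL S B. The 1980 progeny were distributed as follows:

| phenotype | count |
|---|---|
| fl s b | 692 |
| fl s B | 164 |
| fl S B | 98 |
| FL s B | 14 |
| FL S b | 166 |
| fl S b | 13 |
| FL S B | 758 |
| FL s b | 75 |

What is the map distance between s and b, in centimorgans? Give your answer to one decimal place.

The two rarest classes, fl S b and FL s B, are the double crossovers. Comparing them with the parentals, only the s allele has switched, so s is the middle locus and the order is b – s – fl.
Crossovers in the b–s interval produce the single-crossover classes fl s B and FL S b (164 + 166 = 330) plus the double crossovers (27).
RF(b–s) = (330 + 27) / 1980 = 357/1980 = 0.1803 → 18.0 centimorgans.

18.0 centimorgans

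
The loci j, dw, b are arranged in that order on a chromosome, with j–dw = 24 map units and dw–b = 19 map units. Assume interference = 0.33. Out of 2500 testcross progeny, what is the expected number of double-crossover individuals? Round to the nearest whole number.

76

Map distances give recombination frequencies of 0.240 and 0.190 for the two intervals.
With interference 0.33 (so coincidence = 0.67), expected double-crossover frequency = 0.240 × 0.190 × 0.67 = 0.03055.
Expected number = 0.03055 × 2500 = 76.38 ≈ 76.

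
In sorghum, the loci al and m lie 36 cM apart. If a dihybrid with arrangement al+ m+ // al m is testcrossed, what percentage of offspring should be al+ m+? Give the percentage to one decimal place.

32.0%

A map distance of 36 cM corresponds to a recombination frequency of 0.360.
The F1 is al+ m+ / al m, so al+ m+ is a parental gamete class with expected frequency (1 − r)/2 = 0.640/2 = 0.3200.
That is 0.3200 = 32.0% of the progeny.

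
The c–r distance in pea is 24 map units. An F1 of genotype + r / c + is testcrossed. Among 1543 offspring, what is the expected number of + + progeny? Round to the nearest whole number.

185

A map distance of 24 map units corresponds to a recombination frequency of 0.240.
The F1 is + r / c +, so + + is a recombinant gamete class with expected frequency r/2 = 0.240/2 = 0.1200.
Expected number = 0.1200 × 1543 = 185.16 ≈ 185.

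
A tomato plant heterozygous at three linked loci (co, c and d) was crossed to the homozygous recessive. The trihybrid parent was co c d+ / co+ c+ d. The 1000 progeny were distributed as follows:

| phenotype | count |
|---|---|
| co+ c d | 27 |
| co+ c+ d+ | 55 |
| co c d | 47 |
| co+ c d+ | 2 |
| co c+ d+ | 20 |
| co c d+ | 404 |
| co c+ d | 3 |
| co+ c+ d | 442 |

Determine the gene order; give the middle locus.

co

The two rarest classes, co+ c d+ and co c+ d, are the double crossovers. Comparing them with the parentals, only the co allele has switched, so co is the middle locus and the order is d – co – c.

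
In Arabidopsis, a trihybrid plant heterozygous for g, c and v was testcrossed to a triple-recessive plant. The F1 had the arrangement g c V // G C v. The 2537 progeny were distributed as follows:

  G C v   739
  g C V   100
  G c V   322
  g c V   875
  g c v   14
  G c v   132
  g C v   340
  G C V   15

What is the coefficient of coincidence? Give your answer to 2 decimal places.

The two rarest classes, g c v and G C V, are the double crossovers. Comparing them with the parentals, only the v allele has switched, so v is the middle locus and the order is c – v – g.
c–v: (232 + 29)/2537 = 0.1029; v–g: (662 + 29)/2537 = 0.2724.
Expected DCO frequency = 0.1029 × 0.2724 ≈ 0.02803; observed = 29/2537 ≈ 0.01143.
Coefficient of coincidence = 0.01143/0.02803 ≈ 0.41.

0.41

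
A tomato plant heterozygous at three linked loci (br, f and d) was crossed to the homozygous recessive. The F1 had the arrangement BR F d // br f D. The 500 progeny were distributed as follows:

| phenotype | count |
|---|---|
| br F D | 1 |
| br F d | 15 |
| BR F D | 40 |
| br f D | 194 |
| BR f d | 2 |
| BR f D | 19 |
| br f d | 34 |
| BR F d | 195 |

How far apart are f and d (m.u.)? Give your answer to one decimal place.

The two rarest classes, BR f d and br F D, are the double crossovers. Comparing them with the parentals, only the f allele has switched, so f is the middle locus and the order is br – f – d.
Crossovers in the f–d interval produce the single-crossover classes BR F D and br f d (40 + 34 = 74) plus the double crossovers (3).
RF(f–d) = (74 + 3) / 500 = 77/500 = 0.1540 → 15.4 m.u.

15.4 m.u.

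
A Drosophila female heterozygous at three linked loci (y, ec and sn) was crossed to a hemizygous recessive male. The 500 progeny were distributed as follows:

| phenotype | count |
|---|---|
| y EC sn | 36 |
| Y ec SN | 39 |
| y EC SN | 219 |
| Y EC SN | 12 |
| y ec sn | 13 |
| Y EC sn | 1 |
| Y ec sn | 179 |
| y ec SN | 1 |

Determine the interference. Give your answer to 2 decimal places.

The two most frequent reciprocal classes, y EC SN and Y ec sn, are the parental types, so the F1 was y EC SN / Y ec sn.
The two rarest classes, y ec SN and Y EC sn, are the double crossovers. Comparing them with the parentals, only the ec allele has switched, so ec is the middle locus and the order is sn – ec – y.
sn–ec: (75 + 2)/500 = 0.1540; ec–y: (25 + 2)/500 = 0.0540.
Expected DCO frequency = 0.1540 × 0.0540 ≈ 0.00832; observed = 2/500 ≈ 0.00400.
Coefficient of coincidence = 0.00400/0.00832 ≈ 0.48; interference = 1 − 0.48 = 0.52.

0.52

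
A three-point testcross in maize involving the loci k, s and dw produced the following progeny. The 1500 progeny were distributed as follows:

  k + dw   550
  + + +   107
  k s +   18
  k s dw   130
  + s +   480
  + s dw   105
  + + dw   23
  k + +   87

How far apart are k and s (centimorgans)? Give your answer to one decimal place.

The two most frequent reciprocal classes, k + dw and + s +, are the parental types, so the F1 was k + dw / + s +.
The two rarest classes, + + dw and k s +, are the double crossovers. Comparing them with the parentals, only the k allele has switched, so k is the middle locus and the order is dw – k – s.
Crossovers in the k–s interval produce the single-crossover classes k s dw and + + + (130 + 107 = 237) plus the double crossovers (41).
RF(k–s) = (237 + 41) / 1500 = 278/1500 = 0.1853 → 18.5 centimorgans.

18.5 centimorgans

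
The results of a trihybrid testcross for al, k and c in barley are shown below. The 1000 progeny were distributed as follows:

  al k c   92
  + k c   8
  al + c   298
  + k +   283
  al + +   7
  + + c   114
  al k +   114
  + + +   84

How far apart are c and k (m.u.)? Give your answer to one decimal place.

The two most frequent reciprocal classes, al + c and + k +, are the parental types, so the F1 was al + c / + k +.
The two rarest classes, al + + and + k c, are the double crossovers. Comparing them with the parentals, only the c allele has switched, so c is the middle locus and the order is k – c – al.
Crossovers in the k–c interval produce the single-crossover classes al k c and + + + (92 + 84 = 176) plus the double crossovers (15).
RF(k–c) = (176 + 15) / 1000 = 191/1000 = 0.1910 → 19.1 m.u.

19.1 m.u.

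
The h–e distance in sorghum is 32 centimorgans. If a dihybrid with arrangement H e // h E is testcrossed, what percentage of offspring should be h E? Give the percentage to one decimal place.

A map distance of 32 centimorgans corresponds to a recombination frequency of 0.320.
The F1 is H e / h E, so h E is a parental gamete class with expected frequency (1 − r)/2 = 0.680/2 = 0.3400.
That is 0.3400 = 34.0% of the progeny.

34.0%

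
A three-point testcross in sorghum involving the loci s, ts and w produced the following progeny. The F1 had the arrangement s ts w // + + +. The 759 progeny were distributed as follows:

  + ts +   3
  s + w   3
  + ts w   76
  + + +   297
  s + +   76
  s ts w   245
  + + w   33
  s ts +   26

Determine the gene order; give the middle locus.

The two rarest classes, s + w and + ts +, are the double crossovers. Comparing them with the parentals, only the ts allele has switched, so ts is the middle locus and the order is s – ts – w.

ts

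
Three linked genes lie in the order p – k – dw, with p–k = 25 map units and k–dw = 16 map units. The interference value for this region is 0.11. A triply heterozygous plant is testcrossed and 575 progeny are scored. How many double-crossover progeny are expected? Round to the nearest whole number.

Map distances give recombination frequencies of 0.250 and 0.160 for the two intervals.
With interference 0.11 (so coincidence = 0.89), expected double-crossover frequency = 0.250 × 0.160 × 0.89 = 0.03560.
Expected number = 0.03560 × 575 = 20.47 ≈ 20.

20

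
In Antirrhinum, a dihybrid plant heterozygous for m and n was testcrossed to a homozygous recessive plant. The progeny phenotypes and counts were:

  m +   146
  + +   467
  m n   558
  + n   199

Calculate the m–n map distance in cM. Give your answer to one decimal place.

25.2 cM

The two most frequent classes, + + (467) and m n (558), are the parental types, so the F1 was + + / m n.
The recombinant classes are + n and m +: 199 + 146 = 345.
Recombination frequency = 345/1370 = 0.2518 ≈ 25.2%, i.e. 25.2 cM.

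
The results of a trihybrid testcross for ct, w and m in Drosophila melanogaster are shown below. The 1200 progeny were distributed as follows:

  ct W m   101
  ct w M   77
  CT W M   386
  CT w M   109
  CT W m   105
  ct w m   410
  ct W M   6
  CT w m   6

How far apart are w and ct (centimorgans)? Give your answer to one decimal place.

The two most frequent reciprocal classes, ct w m and CT W M, are the parental types, so the F1 was ct w m / CT W M.
The two rarest classes, CT w m and ct W M, are the double crossovers. Comparing them with the parentals, only the ct allele has switched, so ct is the middle locus and the order is w – ct – m.
Crossovers in the w–ct interval produce the single-crossover classes ct W m and CT w M (101 + 109 = 210) plus the double crossovers (12).
RF(w–ct) = (210 + 12) / 1200 = 222/1200 = 0.1850 → 18.5 centimorgans.

18.5 centimorgans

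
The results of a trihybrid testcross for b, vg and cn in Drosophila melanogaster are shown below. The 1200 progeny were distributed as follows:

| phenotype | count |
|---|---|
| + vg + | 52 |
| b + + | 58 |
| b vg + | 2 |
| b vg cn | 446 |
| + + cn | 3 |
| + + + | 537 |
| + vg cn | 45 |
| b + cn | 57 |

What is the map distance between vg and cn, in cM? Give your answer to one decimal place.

9.5 cM

The two most frequent reciprocal classes, + + + and b vg cn, are the parental types, so the F1 was + + + / b vg cn.
The two rarest classes, + + cn and b vg +, are the double crossovers. Comparing them with the parentals, only the cn allele has switched, so cn is the middle locus and the order is vg – cn – b.
Crossovers in the vg–cn interval produce the single-crossover classes + vg + and b + cn (52 + 57 = 109) plus the double crossovers (5).
RF(vg–cn) = (109 + 5) / 1200 = 114/1200 = 0.0950 → 9.5 cM.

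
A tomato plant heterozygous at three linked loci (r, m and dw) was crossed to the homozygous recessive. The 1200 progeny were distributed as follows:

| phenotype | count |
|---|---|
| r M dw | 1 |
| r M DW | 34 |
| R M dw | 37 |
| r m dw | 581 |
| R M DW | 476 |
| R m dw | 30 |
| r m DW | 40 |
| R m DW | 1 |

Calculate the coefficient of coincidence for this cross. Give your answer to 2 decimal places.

0.46

The two most frequent reciprocal classes, R M DW and r m dw, are the parental types, so the F1 was R M DW / r m dw.
The two rarest classes, R m DW and r M dw, are the double crossovers. Comparing them with the parentals, only the m allele has switched, so m is the middle locus and the order is dw – m – r.
dw–m: (77 + 2)/1200 = 0.0658; m–r: (64 + 2)/1200 = 0.0550.
Expected DCO frequency = 0.0658 × 0.0550 ≈ 0.00362; observed = 2/1200 ≈ 0.00167.
Coefficient of coincidence = 0.00167/0.00362 ≈ 0.46.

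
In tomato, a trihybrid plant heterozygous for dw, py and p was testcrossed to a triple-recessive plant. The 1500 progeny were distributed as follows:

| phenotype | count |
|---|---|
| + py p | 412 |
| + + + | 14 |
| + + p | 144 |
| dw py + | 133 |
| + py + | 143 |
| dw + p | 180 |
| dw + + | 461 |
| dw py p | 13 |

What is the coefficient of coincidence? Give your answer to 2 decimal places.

The two most frequent reciprocal classes, dw + + and + py p, are the parental types, so the F1 was dw + + / + py p.
The two rarest classes, + + + and dw py p, are the double crossovers. Comparing them with the parentals, only the dw allele has switched, so dw is the middle locus and the order is py – dw – p.
py–dw: (277 + 27)/1500 = 0.2027; dw–p: (323 + 27)/1500 = 0.2333.
Expected DCO frequency = 0.2027 × 0.2333 ≈ 0.04729; observed = 27/1500 ≈ 0.01800.
Coefficient of coincidence = 0.01800/0.04729 ≈ 0.38.

0.38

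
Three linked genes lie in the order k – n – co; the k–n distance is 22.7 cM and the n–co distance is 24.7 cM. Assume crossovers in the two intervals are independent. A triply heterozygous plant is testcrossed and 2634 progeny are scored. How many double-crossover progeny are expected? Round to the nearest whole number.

Map distances give recombination frequencies of 0.227 and 0.247 for the two intervals.
With no interference, expected double-crossover frequency = 0.227 × 0.247 = 0.05607.
Expected number = 0.05607 × 2634 = 147.69 ≈ 148.

148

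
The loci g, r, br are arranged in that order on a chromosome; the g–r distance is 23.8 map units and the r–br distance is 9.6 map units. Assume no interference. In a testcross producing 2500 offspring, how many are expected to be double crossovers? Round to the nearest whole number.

57

Map distances give recombination frequencies of 0.238 and 0.096 for the two intervals.
With no interference, expected double-crossover frequency = 0.238 × 0.096 = 0.02285.
Expected number = 0.02285 × 2500 = 57.12 ≈ 57.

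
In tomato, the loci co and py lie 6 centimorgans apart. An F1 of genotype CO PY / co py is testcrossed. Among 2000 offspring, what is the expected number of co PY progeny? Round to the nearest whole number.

A map distance of 6 centimorgans corresponds to a recombination frequency of 0.060.
The F1 is CO PY / co py, so co PY is a recombinant gamete class with expected frequency r/2 = 0.060/2 = 0.0300.
Expected number = 0.0300 × 2000 = 60.00 ≈ 60.

60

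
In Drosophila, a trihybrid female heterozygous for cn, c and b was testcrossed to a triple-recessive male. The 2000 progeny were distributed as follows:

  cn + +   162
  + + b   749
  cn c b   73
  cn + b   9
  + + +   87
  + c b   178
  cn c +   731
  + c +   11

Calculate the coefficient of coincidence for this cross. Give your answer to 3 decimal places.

The two most frequent reciprocal classes, cn c + and + + b, are the parental types, so the F1 was cn c + / + + b.
The two rarest classes, + c + and cn + b, are the double crossovers. Comparing them with the parentals, only the cn allele has switched, so cn is the middle locus and the order is c – cn – b.
c–cn: (340 + 20)/2000 = 0.1800; cn–b: (160 + 20)/2000 = 0.0900.
Expected DCO frequency = 0.1800 × 0.0900 ≈ 0.01620; observed = 20/2000 ≈ 0.01000.
Coefficient of coincidence = 0.01000/0.01620 ≈ 0.617.

0.617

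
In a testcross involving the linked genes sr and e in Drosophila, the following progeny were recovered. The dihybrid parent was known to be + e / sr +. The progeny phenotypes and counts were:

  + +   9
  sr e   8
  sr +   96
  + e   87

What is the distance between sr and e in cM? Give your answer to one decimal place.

The recombinant classes are + + and sr e: 9 + 8 = 17.
Recombination frequency = 17/200 = 0.0850 ≈ 8.5%, i.e. 8.5 cM.

8.5 cM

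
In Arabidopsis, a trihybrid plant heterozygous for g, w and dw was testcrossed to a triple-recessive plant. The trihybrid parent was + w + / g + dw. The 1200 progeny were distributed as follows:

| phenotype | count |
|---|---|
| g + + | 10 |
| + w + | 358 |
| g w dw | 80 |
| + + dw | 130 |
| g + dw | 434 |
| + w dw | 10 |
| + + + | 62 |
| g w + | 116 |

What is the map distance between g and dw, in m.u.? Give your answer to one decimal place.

The two rarest classes, + w dw and g + +, are the double crossovers. Comparing them with the parentals, only the dw allele has switched, so dw is the middle locus and the order is w – dw – g.
Crossovers in the dw–g interval produce the single-crossover classes g w + and + + dw (116 + 130 = 246) plus the double crossovers (20).
RF(dw–g) = (246 + 20) / 1200 = 266/1200 = 0.2217 → 22.2 m.u.

22.2 m.u.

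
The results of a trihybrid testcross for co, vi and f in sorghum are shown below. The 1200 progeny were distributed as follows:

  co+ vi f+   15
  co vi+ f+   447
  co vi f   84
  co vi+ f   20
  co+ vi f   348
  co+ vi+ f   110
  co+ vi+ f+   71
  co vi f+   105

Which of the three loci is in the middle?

f

The two most frequent reciprocal classes, co+ vi f and co vi+ f+, are the parental types, so the F1 was co+ vi f / co vi+ f+.
The two rarest classes, co+ vi f+ and co vi+ f, are the double crossovers. Comparing them with the parentals, only the f allele has switched, so f is the middle locus and the order is co – f – vi.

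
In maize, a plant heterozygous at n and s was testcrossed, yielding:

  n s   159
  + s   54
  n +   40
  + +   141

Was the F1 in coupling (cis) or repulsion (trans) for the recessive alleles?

cis

The two most frequent classes are + + (141) and n s (159); these are the parental (non-recombinant) types.
So the F1 carried + + on one chromosome and n s on the other — the recessive alleles are on the same chromosome (cis / coupling).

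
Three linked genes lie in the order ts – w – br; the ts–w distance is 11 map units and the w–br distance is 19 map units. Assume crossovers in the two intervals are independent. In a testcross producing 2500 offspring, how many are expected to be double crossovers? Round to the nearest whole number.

52

Map distances give recombination frequencies of 0.110 and 0.190 for the two intervals.
With no interference, expected double-crossover frequency = 0.110 × 0.190 = 0.02090.
Expected number = 0.02090 × 2500 = 52.25 ≈ 52.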